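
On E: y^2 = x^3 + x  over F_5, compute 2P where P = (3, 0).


k = 2 = 10_2 (binary, LSB first: 01)
Double-and-add from P = (3, 0):
  bit 0 = 0: acc unchanged = O
  bit 1 = 1: acc = O + O = O

2P = O


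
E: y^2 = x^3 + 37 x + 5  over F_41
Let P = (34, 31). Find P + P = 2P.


Doubling: s = (3 x1^2 + a) / (2 y1)
s = (3*34^2 + 37) / (2*31) mod 41 = 40
x3 = s^2 - 2 x1 mod 41 = 40^2 - 2*34 = 15
y3 = s (x1 - x3) - y1 mod 41 = 40 * (34 - 15) - 31 = 32

2P = (15, 32)


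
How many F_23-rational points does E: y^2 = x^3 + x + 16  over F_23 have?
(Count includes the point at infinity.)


For each x in F_23, count y with y^2 = x^3 + 1 x + 16 mod 23:
  x = 0: RHS = 16, y in [4, 19]  -> 2 point(s)
  x = 1: RHS = 18, y in [8, 15]  -> 2 point(s)
  x = 2: RHS = 3, y in [7, 16]  -> 2 point(s)
  x = 3: RHS = 0, y in [0]  -> 1 point(s)
  x = 5: RHS = 8, y in [10, 13]  -> 2 point(s)
  x = 6: RHS = 8, y in [10, 13]  -> 2 point(s)
  x = 9: RHS = 18, y in [8, 15]  -> 2 point(s)
  x = 11: RHS = 1, y in [1, 22]  -> 2 point(s)
  x = 12: RHS = 8, y in [10, 13]  -> 2 point(s)
  x = 13: RHS = 18, y in [8, 15]  -> 2 point(s)
  x = 15: RHS = 2, y in [5, 18]  -> 2 point(s)
  x = 17: RHS = 1, y in [1, 22]  -> 2 point(s)
  x = 18: RHS = 1, y in [1, 22]  -> 2 point(s)
  x = 20: RHS = 9, y in [3, 20]  -> 2 point(s)
  x = 21: RHS = 6, y in [11, 12]  -> 2 point(s)
Affine points: 29. Add the point at infinity: total = 30.

#E(F_23) = 30


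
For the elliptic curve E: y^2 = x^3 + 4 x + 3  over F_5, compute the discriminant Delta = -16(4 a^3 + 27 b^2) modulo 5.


4 a^3 + 27 b^2 = 4*4^3 + 27*3^2 = 256 + 243 = 499
Delta = -16 * (499) = -7984
Delta mod 5 = 1

Delta = 1 (mod 5)


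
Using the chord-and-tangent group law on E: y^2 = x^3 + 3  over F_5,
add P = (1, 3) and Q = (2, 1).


P != Q, so use the chord formula.
s = (y2 - y1) / (x2 - x1) = (3) / (1) mod 5 = 3
x3 = s^2 - x1 - x2 mod 5 = 3^2 - 1 - 2 = 1
y3 = s (x1 - x3) - y1 mod 5 = 3 * (1 - 1) - 3 = 2

P + Q = (1, 2)


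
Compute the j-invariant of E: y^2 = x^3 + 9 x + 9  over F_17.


Delta = -16(4 a^3 + 27 b^2) mod 17 = 3
-1728 * (4 a)^3 = -1728 * (4*9)^3 mod 17 = 14
j = 14 * 3^(-1) mod 17 = 16

j = 16 (mod 17)


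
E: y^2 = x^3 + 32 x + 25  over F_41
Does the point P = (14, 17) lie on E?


Check whether y^2 = x^3 + 32 x + 25 (mod 41) for (x, y) = (14, 17).
LHS: y^2 = 17^2 mod 41 = 2
RHS: x^3 + 32 x + 25 = 14^3 + 32*14 + 25 mod 41 = 19
LHS != RHS

No, not on the curve


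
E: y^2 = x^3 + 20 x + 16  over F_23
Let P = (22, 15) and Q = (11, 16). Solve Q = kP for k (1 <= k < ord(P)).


Enumerate multiples of P until we hit Q = (11, 16):
  1P = (22, 15)
  2P = (2, 8)
  3P = (7, 19)
  4P = (0, 19)
  5P = (17, 5)
  6P = (11, 7)
  7P = (16, 4)
  8P = (12, 11)
  9P = (14, 2)
  10P = (13, 14)
  11P = (13, 9)
  12P = (14, 21)
  13P = (12, 12)
  14P = (16, 19)
  15P = (11, 16)
Match found at i = 15.

k = 15


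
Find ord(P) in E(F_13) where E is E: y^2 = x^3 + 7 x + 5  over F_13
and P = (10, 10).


Compute successive multiples of P until we hit O:
  1P = (10, 10)
  2P = (2, 1)
  3P = (11, 10)
  4P = (5, 3)
  5P = (1, 0)
  6P = (5, 10)
  7P = (11, 3)
  8P = (2, 12)
  ... (continuing to 10P)
  10P = O

ord(P) = 10


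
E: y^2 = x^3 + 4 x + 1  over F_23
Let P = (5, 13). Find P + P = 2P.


Doubling: s = (3 x1^2 + a) / (2 y1)
s = (3*5^2 + 4) / (2*13) mod 23 = 11
x3 = s^2 - 2 x1 mod 23 = 11^2 - 2*5 = 19
y3 = s (x1 - x3) - y1 mod 23 = 11 * (5 - 19) - 13 = 17

2P = (19, 17)


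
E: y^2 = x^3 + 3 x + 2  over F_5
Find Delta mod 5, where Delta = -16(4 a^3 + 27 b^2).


4 a^3 + 27 b^2 = 4*3^3 + 27*2^2 = 108 + 108 = 216
Delta = -16 * (216) = -3456
Delta mod 5 = 4

Delta = 4 (mod 5)


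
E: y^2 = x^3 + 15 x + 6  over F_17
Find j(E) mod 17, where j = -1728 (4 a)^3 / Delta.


Delta = -16(4 a^3 + 27 b^2) mod 17 = 5
-1728 * (4 a)^3 = -1728 * (4*15)^3 mod 17 = 5
j = 5 * 5^(-1) mod 17 = 1

j = 1 (mod 17)


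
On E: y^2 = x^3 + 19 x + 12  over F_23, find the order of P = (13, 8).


Compute successive multiples of P until we hit O:
  1P = (13, 8)
  2P = (0, 14)
  3P = (3, 21)
  4P = (8, 20)
  5P = (5, 5)
  6P = (17, 2)
  7P = (1, 20)
  8P = (10, 12)
  ... (continuing to 25P)
  25P = O

ord(P) = 25


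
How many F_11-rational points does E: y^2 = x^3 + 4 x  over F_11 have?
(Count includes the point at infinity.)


For each x in F_11, count y with y^2 = x^3 + 4 x + 0 mod 11:
  x = 0: RHS = 0, y in [0]  -> 1 point(s)
  x = 1: RHS = 5, y in [4, 7]  -> 2 point(s)
  x = 2: RHS = 5, y in [4, 7]  -> 2 point(s)
  x = 4: RHS = 3, y in [5, 6]  -> 2 point(s)
  x = 6: RHS = 9, y in [3, 8]  -> 2 point(s)
  x = 8: RHS = 5, y in [4, 7]  -> 2 point(s)
Affine points: 11. Add the point at infinity: total = 12.

#E(F_11) = 12


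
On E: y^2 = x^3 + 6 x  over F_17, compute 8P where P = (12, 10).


k = 8 = 1000_2 (binary, LSB first: 0001)
Double-and-add from P = (12, 10):
  bit 0 = 0: acc unchanged = O
  bit 1 = 0: acc unchanged = O
  bit 2 = 0: acc unchanged = O
  bit 3 = 1: acc = O + (8, 4) = (8, 4)

8P = (8, 4)


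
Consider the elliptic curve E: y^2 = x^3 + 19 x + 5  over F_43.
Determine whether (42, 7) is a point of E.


Check whether y^2 = x^3 + 19 x + 5 (mod 43) for (x, y) = (42, 7).
LHS: y^2 = 7^2 mod 43 = 6
RHS: x^3 + 19 x + 5 = 42^3 + 19*42 + 5 mod 43 = 28
LHS != RHS

No, not on the curve


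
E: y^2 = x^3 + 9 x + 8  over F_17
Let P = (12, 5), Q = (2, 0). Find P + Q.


P != Q, so use the chord formula.
s = (y2 - y1) / (x2 - x1) = (12) / (7) mod 17 = 9
x3 = s^2 - x1 - x2 mod 17 = 9^2 - 12 - 2 = 16
y3 = s (x1 - x3) - y1 mod 17 = 9 * (12 - 16) - 5 = 10

P + Q = (16, 10)


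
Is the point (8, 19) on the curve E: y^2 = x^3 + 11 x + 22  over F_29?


Check whether y^2 = x^3 + 11 x + 22 (mod 29) for (x, y) = (8, 19).
LHS: y^2 = 19^2 mod 29 = 13
RHS: x^3 + 11 x + 22 = 8^3 + 11*8 + 22 mod 29 = 13
LHS = RHS

Yes, on the curve


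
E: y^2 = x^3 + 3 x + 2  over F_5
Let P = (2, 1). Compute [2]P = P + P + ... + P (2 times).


k = 2 = 10_2 (binary, LSB first: 01)
Double-and-add from P = (2, 1):
  bit 0 = 0: acc unchanged = O
  bit 1 = 1: acc = O + (1, 4) = (1, 4)

2P = (1, 4)


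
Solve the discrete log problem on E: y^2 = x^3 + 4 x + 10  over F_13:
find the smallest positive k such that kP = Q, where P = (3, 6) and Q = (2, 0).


Enumerate multiples of P until we hit Q = (2, 0):
  1P = (3, 6)
  2P = (6, 9)
  3P = (5, 5)
  4P = (2, 0)
Match found at i = 4.

k = 4


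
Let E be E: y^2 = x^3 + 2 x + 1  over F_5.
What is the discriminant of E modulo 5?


4 a^3 + 27 b^2 = 4*2^3 + 27*1^2 = 32 + 27 = 59
Delta = -16 * (59) = -944
Delta mod 5 = 1

Delta = 1 (mod 5)


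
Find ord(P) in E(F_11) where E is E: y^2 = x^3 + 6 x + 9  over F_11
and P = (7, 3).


Compute successive multiples of P until we hit O:
  1P = (7, 3)
  2P = (1, 7)
  3P = (1, 4)
  4P = (7, 8)
  5P = O

ord(P) = 5


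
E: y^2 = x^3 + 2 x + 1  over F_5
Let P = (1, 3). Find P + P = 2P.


Doubling: s = (3 x1^2 + a) / (2 y1)
s = (3*1^2 + 2) / (2*3) mod 5 = 0
x3 = s^2 - 2 x1 mod 5 = 0^2 - 2*1 = 3
y3 = s (x1 - x3) - y1 mod 5 = 0 * (1 - 3) - 3 = 2

2P = (3, 2)


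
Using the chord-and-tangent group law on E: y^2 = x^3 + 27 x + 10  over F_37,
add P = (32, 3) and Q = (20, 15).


P != Q, so use the chord formula.
s = (y2 - y1) / (x2 - x1) = (12) / (25) mod 37 = 36
x3 = s^2 - x1 - x2 mod 37 = 36^2 - 32 - 20 = 23
y3 = s (x1 - x3) - y1 mod 37 = 36 * (32 - 23) - 3 = 25

P + Q = (23, 25)


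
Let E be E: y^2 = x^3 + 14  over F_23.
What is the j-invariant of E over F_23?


Delta = -16(4 a^3 + 27 b^2) mod 23 = 14
-1728 * (4 a)^3 = -1728 * (4*0)^3 mod 23 = 0
j = 0 * 14^(-1) mod 23 = 0

j = 0 (mod 23)


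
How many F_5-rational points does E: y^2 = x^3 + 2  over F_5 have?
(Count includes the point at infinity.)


For each x in F_5, count y with y^2 = x^3 + 0 x + 2 mod 5:
  x = 2: RHS = 0, y in [0]  -> 1 point(s)
  x = 3: RHS = 4, y in [2, 3]  -> 2 point(s)
  x = 4: RHS = 1, y in [1, 4]  -> 2 point(s)
Affine points: 5. Add the point at infinity: total = 6.

#E(F_5) = 6


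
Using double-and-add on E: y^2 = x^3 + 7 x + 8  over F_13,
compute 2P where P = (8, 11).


k = 2 = 10_2 (binary, LSB first: 01)
Double-and-add from P = (8, 11):
  bit 0 = 0: acc unchanged = O
  bit 1 = 1: acc = O + (11, 5) = (11, 5)

2P = (11, 5)


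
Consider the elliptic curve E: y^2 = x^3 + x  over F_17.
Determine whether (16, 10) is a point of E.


Check whether y^2 = x^3 + 1 x + 0 (mod 17) for (x, y) = (16, 10).
LHS: y^2 = 10^2 mod 17 = 15
RHS: x^3 + 1 x + 0 = 16^3 + 1*16 + 0 mod 17 = 15
LHS = RHS

Yes, on the curve


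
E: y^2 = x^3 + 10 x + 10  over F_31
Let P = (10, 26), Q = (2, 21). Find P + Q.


P != Q, so use the chord formula.
s = (y2 - y1) / (x2 - x1) = (26) / (23) mod 31 = 20
x3 = s^2 - x1 - x2 mod 31 = 20^2 - 10 - 2 = 16
y3 = s (x1 - x3) - y1 mod 31 = 20 * (10 - 16) - 26 = 9

P + Q = (16, 9)


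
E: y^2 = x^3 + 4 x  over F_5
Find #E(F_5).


For each x in F_5, count y with y^2 = x^3 + 4 x + 0 mod 5:
  x = 0: RHS = 0, y in [0]  -> 1 point(s)
  x = 1: RHS = 0, y in [0]  -> 1 point(s)
  x = 2: RHS = 1, y in [1, 4]  -> 2 point(s)
  x = 3: RHS = 4, y in [2, 3]  -> 2 point(s)
  x = 4: RHS = 0, y in [0]  -> 1 point(s)
Affine points: 7. Add the point at infinity: total = 8.

#E(F_5) = 8


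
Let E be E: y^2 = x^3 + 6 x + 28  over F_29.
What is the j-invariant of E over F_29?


Delta = -16(4 a^3 + 27 b^2) mod 29 = 12
-1728 * (4 a)^3 = -1728 * (4*6)^3 mod 29 = 8
j = 8 * 12^(-1) mod 29 = 20

j = 20 (mod 29)


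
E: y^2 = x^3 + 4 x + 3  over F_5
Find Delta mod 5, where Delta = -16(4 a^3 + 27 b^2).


4 a^3 + 27 b^2 = 4*4^3 + 27*3^2 = 256 + 243 = 499
Delta = -16 * (499) = -7984
Delta mod 5 = 1

Delta = 1 (mod 5)


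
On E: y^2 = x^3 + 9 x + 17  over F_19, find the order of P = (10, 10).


Compute successive multiples of P until we hit O:
  1P = (10, 10)
  2P = (5, 15)
  3P = (5, 4)
  4P = (10, 9)
  5P = O

ord(P) = 5


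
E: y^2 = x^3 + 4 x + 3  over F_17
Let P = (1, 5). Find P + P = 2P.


Doubling: s = (3 x1^2 + a) / (2 y1)
s = (3*1^2 + 4) / (2*5) mod 17 = 16
x3 = s^2 - 2 x1 mod 17 = 16^2 - 2*1 = 16
y3 = s (x1 - x3) - y1 mod 17 = 16 * (1 - 16) - 5 = 10

2P = (16, 10)


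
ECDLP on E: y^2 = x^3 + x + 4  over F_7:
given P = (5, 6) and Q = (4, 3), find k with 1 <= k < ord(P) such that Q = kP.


Enumerate multiples of P until we hit Q = (4, 3):
  1P = (5, 6)
  2P = (6, 4)
  3P = (0, 5)
  4P = (4, 4)
  5P = (2, 0)
  6P = (4, 3)
Match found at i = 6.

k = 6


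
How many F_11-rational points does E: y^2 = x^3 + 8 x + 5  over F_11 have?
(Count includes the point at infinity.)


For each x in F_11, count y with y^2 = x^3 + 8 x + 5 mod 11:
  x = 0: RHS = 5, y in [4, 7]  -> 2 point(s)
  x = 1: RHS = 3, y in [5, 6]  -> 2 point(s)
  x = 3: RHS = 1, y in [1, 10]  -> 2 point(s)
  x = 5: RHS = 5, y in [4, 7]  -> 2 point(s)
  x = 6: RHS = 5, y in [4, 7]  -> 2 point(s)
  x = 8: RHS = 9, y in [3, 8]  -> 2 point(s)
  x = 9: RHS = 3, y in [5, 6]  -> 2 point(s)
Affine points: 14. Add the point at infinity: total = 15.

#E(F_11) = 15


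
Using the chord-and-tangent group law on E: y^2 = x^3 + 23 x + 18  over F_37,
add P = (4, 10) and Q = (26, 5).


P != Q, so use the chord formula.
s = (y2 - y1) / (x2 - x1) = (32) / (22) mod 37 = 25
x3 = s^2 - x1 - x2 mod 37 = 25^2 - 4 - 26 = 3
y3 = s (x1 - x3) - y1 mod 37 = 25 * (4 - 3) - 10 = 15

P + Q = (3, 15)


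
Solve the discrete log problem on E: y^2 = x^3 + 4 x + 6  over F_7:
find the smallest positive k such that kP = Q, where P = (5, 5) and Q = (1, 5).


Enumerate multiples of P until we hit Q = (1, 5):
  1P = (5, 5)
  2P = (6, 6)
  3P = (4, 3)
  4P = (2, 1)
  5P = (1, 5)
Match found at i = 5.

k = 5


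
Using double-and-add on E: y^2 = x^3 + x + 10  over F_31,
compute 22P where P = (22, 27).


k = 22 = 10110_2 (binary, LSB first: 01101)
Double-and-add from P = (22, 27):
  bit 0 = 0: acc unchanged = O
  bit 1 = 1: acc = O + (26, 2) = (26, 2)
  bit 2 = 1: acc = (26, 2) + (30, 15) = (3, 3)
  bit 3 = 0: acc unchanged = (3, 3)
  bit 4 = 1: acc = (3, 3) + (0, 17) = (5, 27)

22P = (5, 27)


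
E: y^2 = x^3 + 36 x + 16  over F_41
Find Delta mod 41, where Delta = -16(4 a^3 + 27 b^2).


4 a^3 + 27 b^2 = 4*36^3 + 27*16^2 = 186624 + 6912 = 193536
Delta = -16 * (193536) = -3096576
Delta mod 41 = 31

Delta = 31 (mod 41)


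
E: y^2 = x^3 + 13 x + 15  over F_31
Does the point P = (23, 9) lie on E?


Check whether y^2 = x^3 + 13 x + 15 (mod 31) for (x, y) = (23, 9).
LHS: y^2 = 9^2 mod 31 = 19
RHS: x^3 + 13 x + 15 = 23^3 + 13*23 + 15 mod 31 = 19
LHS = RHS

Yes, on the curve


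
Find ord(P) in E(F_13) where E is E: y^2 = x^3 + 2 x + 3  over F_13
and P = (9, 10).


Compute successive multiples of P until we hit O:
  1P = (9, 10)
  2P = (11, 11)
  3P = (3, 6)
  4P = (0, 9)
  5P = (0, 4)
  6P = (3, 7)
  7P = (11, 2)
  8P = (9, 3)
  ... (continuing to 9P)
  9P = O

ord(P) = 9


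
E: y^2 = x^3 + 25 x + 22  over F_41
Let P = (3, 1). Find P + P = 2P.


Doubling: s = (3 x1^2 + a) / (2 y1)
s = (3*3^2 + 25) / (2*1) mod 41 = 26
x3 = s^2 - 2 x1 mod 41 = 26^2 - 2*3 = 14
y3 = s (x1 - x3) - y1 mod 41 = 26 * (3 - 14) - 1 = 0

2P = (14, 0)


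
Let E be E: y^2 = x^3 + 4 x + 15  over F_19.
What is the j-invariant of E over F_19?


Delta = -16(4 a^3 + 27 b^2) mod 19 = 12
-1728 * (4 a)^3 = -1728 * (4*4)^3 mod 19 = 11
j = 11 * 12^(-1) mod 19 = 12

j = 12 (mod 19)


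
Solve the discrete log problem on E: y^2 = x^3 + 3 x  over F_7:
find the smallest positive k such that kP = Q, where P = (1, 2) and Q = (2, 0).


Enumerate multiples of P until we hit Q = (2, 0):
  1P = (1, 2)
  2P = (2, 0)
Match found at i = 2.

k = 2


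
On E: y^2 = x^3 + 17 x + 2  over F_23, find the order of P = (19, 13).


Compute successive multiples of P until we hit O:
  1P = (19, 13)
  2P = (20, 19)
  3P = (20, 4)
  4P = (19, 10)
  5P = O

ord(P) = 5


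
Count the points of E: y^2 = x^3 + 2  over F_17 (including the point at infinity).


For each x in F_17, count y with y^2 = x^3 + 0 x + 2 mod 17:
  x = 0: RHS = 2, y in [6, 11]  -> 2 point(s)
  x = 4: RHS = 15, y in [7, 10]  -> 2 point(s)
  x = 5: RHS = 8, y in [5, 12]  -> 2 point(s)
  x = 8: RHS = 4, y in [2, 15]  -> 2 point(s)
  x = 9: RHS = 0, y in [0]  -> 1 point(s)
  x = 10: RHS = 16, y in [4, 13]  -> 2 point(s)
  x = 12: RHS = 13, y in [8, 9]  -> 2 point(s)
  x = 14: RHS = 9, y in [3, 14]  -> 2 point(s)
  x = 16: RHS = 1, y in [1, 16]  -> 2 point(s)
Affine points: 17. Add the point at infinity: total = 18.

#E(F_17) = 18


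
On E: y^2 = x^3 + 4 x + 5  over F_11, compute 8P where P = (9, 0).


k = 8 = 1000_2 (binary, LSB first: 0001)
Double-and-add from P = (9, 0):
  bit 0 = 0: acc unchanged = O
  bit 1 = 0: acc unchanged = O
  bit 2 = 0: acc unchanged = O
  bit 3 = 1: acc = O + O = O

8P = O


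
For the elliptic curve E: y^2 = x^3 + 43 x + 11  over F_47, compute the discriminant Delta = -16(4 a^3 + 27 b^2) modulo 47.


4 a^3 + 27 b^2 = 4*43^3 + 27*11^2 = 318028 + 3267 = 321295
Delta = -16 * (321295) = -5140720
Delta mod 47 = 46

Delta = 46 (mod 47)


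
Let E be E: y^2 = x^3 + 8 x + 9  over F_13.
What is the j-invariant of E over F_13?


Delta = -16(4 a^3 + 27 b^2) mod 13 = 9
-1728 * (4 a)^3 = -1728 * (4*8)^3 mod 13 = 8
j = 8 * 9^(-1) mod 13 = 11

j = 11 (mod 13)


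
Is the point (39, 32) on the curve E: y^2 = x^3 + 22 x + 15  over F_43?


Check whether y^2 = x^3 + 22 x + 15 (mod 43) for (x, y) = (39, 32).
LHS: y^2 = 32^2 mod 43 = 35
RHS: x^3 + 22 x + 15 = 39^3 + 22*39 + 15 mod 43 = 35
LHS = RHS

Yes, on the curve


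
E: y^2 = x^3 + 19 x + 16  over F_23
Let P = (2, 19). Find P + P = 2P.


Doubling: s = (3 x1^2 + a) / (2 y1)
s = (3*2^2 + 19) / (2*19) mod 23 = 22
x3 = s^2 - 2 x1 mod 23 = 22^2 - 2*2 = 20
y3 = s (x1 - x3) - y1 mod 23 = 22 * (2 - 20) - 19 = 22

2P = (20, 22)


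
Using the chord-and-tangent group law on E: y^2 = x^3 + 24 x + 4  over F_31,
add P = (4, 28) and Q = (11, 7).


P != Q, so use the chord formula.
s = (y2 - y1) / (x2 - x1) = (10) / (7) mod 31 = 28
x3 = s^2 - x1 - x2 mod 31 = 28^2 - 4 - 11 = 25
y3 = s (x1 - x3) - y1 mod 31 = 28 * (4 - 25) - 28 = 4

P + Q = (25, 4)


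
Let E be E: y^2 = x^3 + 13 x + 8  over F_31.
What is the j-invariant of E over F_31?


Delta = -16(4 a^3 + 27 b^2) mod 31 = 12
-1728 * (4 a)^3 = -1728 * (4*13)^3 mod 31 = 29
j = 29 * 12^(-1) mod 31 = 5

j = 5 (mod 31)


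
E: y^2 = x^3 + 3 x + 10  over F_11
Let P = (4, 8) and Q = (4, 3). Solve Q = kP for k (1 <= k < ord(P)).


Enumerate multiples of P until we hit Q = (4, 3):
  1P = (4, 8)
  2P = (1, 5)
  3P = (7, 0)
  4P = (1, 6)
  5P = (4, 3)
Match found at i = 5.

k = 5


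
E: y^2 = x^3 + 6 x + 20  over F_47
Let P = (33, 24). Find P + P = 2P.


Doubling: s = (3 x1^2 + a) / (2 y1)
s = (3*33^2 + 6) / (2*24) mod 47 = 30
x3 = s^2 - 2 x1 mod 47 = 30^2 - 2*33 = 35
y3 = s (x1 - x3) - y1 mod 47 = 30 * (33 - 35) - 24 = 10

2P = (35, 10)


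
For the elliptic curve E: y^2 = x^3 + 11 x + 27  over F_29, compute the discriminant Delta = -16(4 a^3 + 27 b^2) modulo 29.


4 a^3 + 27 b^2 = 4*11^3 + 27*27^2 = 5324 + 19683 = 25007
Delta = -16 * (25007) = -400112
Delta mod 29 = 1

Delta = 1 (mod 29)


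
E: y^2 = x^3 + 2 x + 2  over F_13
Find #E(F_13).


For each x in F_13, count y with y^2 = x^3 + 2 x + 2 mod 13:
  x = 2: RHS = 1, y in [1, 12]  -> 2 point(s)
  x = 3: RHS = 9, y in [3, 10]  -> 2 point(s)
  x = 4: RHS = 9, y in [3, 10]  -> 2 point(s)
  x = 6: RHS = 9, y in [3, 10]  -> 2 point(s)
  x = 8: RHS = 10, y in [6, 7]  -> 2 point(s)
  x = 11: RHS = 3, y in [4, 9]  -> 2 point(s)
  x = 12: RHS = 12, y in [5, 8]  -> 2 point(s)
Affine points: 14. Add the point at infinity: total = 15.

#E(F_13) = 15


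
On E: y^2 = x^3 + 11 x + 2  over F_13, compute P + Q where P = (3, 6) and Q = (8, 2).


P != Q, so use the chord formula.
s = (y2 - y1) / (x2 - x1) = (9) / (5) mod 13 = 7
x3 = s^2 - x1 - x2 mod 13 = 7^2 - 3 - 8 = 12
y3 = s (x1 - x3) - y1 mod 13 = 7 * (3 - 12) - 6 = 9

P + Q = (12, 9)


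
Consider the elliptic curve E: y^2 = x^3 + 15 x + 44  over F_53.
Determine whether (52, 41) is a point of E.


Check whether y^2 = x^3 + 15 x + 44 (mod 53) for (x, y) = (52, 41).
LHS: y^2 = 41^2 mod 53 = 38
RHS: x^3 + 15 x + 44 = 52^3 + 15*52 + 44 mod 53 = 28
LHS != RHS

No, not on the curve


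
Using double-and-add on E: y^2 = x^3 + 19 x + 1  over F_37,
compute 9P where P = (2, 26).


k = 9 = 1001_2 (binary, LSB first: 1001)
Double-and-add from P = (2, 26):
  bit 0 = 1: acc = O + (2, 26) = (2, 26)
  bit 1 = 0: acc unchanged = (2, 26)
  bit 2 = 0: acc unchanged = (2, 26)
  bit 3 = 1: acc = (2, 26) + (7, 12) = (24, 6)

9P = (24, 6)


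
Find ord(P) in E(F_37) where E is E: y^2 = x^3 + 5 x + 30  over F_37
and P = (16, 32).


Compute successive multiples of P until we hit O:
  1P = (16, 32)
  2P = (17, 12)
  3P = (34, 32)
  4P = (24, 5)
  5P = (24, 32)
  6P = (34, 5)
  7P = (17, 25)
  8P = (16, 5)
  ... (continuing to 9P)
  9P = O

ord(P) = 9


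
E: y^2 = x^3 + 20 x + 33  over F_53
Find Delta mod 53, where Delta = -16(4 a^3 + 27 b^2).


4 a^3 + 27 b^2 = 4*20^3 + 27*33^2 = 32000 + 29403 = 61403
Delta = -16 * (61403) = -982448
Delta mod 53 = 13

Delta = 13 (mod 53)


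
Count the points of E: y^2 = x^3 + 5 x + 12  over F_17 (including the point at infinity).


For each x in F_17, count y with y^2 = x^3 + 5 x + 12 mod 17:
  x = 1: RHS = 1, y in [1, 16]  -> 2 point(s)
  x = 2: RHS = 13, y in [8, 9]  -> 2 point(s)
  x = 5: RHS = 9, y in [3, 14]  -> 2 point(s)
  x = 7: RHS = 16, y in [4, 13]  -> 2 point(s)
  x = 9: RHS = 4, y in [2, 15]  -> 2 point(s)
  x = 10: RHS = 8, y in [5, 12]  -> 2 point(s)
  x = 11: RHS = 4, y in [2, 15]  -> 2 point(s)
  x = 12: RHS = 15, y in [7, 10]  -> 2 point(s)
  x = 13: RHS = 13, y in [8, 9]  -> 2 point(s)
  x = 14: RHS = 4, y in [2, 15]  -> 2 point(s)
Affine points: 20. Add the point at infinity: total = 21.

#E(F_17) = 21


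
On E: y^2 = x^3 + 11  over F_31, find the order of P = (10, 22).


Compute successive multiples of P until we hit O:
  1P = (10, 22)
  2P = (27, 3)
  3P = (27, 28)
  4P = (10, 9)
  5P = O

ord(P) = 5


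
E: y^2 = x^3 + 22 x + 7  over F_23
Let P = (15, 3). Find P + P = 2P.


Doubling: s = (3 x1^2 + a) / (2 y1)
s = (3*15^2 + 22) / (2*3) mod 23 = 5
x3 = s^2 - 2 x1 mod 23 = 5^2 - 2*15 = 18
y3 = s (x1 - x3) - y1 mod 23 = 5 * (15 - 18) - 3 = 5

2P = (18, 5)


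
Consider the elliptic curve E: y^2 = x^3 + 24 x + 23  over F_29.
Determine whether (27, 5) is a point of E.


Check whether y^2 = x^3 + 24 x + 23 (mod 29) for (x, y) = (27, 5).
LHS: y^2 = 5^2 mod 29 = 25
RHS: x^3 + 24 x + 23 = 27^3 + 24*27 + 23 mod 29 = 25
LHS = RHS

Yes, on the curve


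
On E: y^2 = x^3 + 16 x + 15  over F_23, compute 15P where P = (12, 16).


k = 15 = 1111_2 (binary, LSB first: 1111)
Double-and-add from P = (12, 16):
  bit 0 = 1: acc = O + (12, 16) = (12, 16)
  bit 1 = 1: acc = (12, 16) + (11, 21) = (2, 3)
  bit 2 = 1: acc = (2, 3) + (10, 5) = (1, 3)
  bit 3 = 1: acc = (1, 3) + (19, 5) = (5, 17)

15P = (5, 17)


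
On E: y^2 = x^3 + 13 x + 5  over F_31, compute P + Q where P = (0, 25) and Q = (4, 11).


P != Q, so use the chord formula.
s = (y2 - y1) / (x2 - x1) = (17) / (4) mod 31 = 12
x3 = s^2 - x1 - x2 mod 31 = 12^2 - 0 - 4 = 16
y3 = s (x1 - x3) - y1 mod 31 = 12 * (0 - 16) - 25 = 0

P + Q = (16, 0)


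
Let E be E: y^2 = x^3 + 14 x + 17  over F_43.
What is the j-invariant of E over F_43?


Delta = -16(4 a^3 + 27 b^2) mod 43 = 20
-1728 * (4 a)^3 = -1728 * (4*14)^3 mod 43 = 11
j = 11 * 20^(-1) mod 43 = 7

j = 7 (mod 43)


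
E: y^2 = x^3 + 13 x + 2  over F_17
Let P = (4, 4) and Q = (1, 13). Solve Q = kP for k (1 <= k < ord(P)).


Enumerate multiples of P until we hit Q = (1, 13):
  1P = (4, 4)
  2P = (1, 4)
  3P = (12, 13)
  4P = (2, 11)
  5P = (2, 6)
  6P = (12, 4)
  7P = (1, 13)
Match found at i = 7.

k = 7


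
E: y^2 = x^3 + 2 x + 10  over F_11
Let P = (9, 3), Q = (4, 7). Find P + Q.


P != Q, so use the chord formula.
s = (y2 - y1) / (x2 - x1) = (4) / (6) mod 11 = 8
x3 = s^2 - x1 - x2 mod 11 = 8^2 - 9 - 4 = 7
y3 = s (x1 - x3) - y1 mod 11 = 8 * (9 - 7) - 3 = 2

P + Q = (7, 2)


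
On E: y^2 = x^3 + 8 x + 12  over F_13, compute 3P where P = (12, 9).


k = 3 = 11_2 (binary, LSB first: 11)
Double-and-add from P = (12, 9):
  bit 0 = 1: acc = O + (12, 9) = (12, 9)
  bit 1 = 1: acc = (12, 9) + (11, 1) = (2, 6)

3P = (2, 6)


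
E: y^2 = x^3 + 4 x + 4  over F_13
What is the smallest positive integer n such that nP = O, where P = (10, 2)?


Compute successive multiples of P until we hit O:
  1P = (10, 2)
  2P = (10, 11)
  3P = O

ord(P) = 3


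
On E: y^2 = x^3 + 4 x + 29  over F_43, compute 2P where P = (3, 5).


Doubling: s = (3 x1^2 + a) / (2 y1)
s = (3*3^2 + 4) / (2*5) mod 43 = 16
x3 = s^2 - 2 x1 mod 43 = 16^2 - 2*3 = 35
y3 = s (x1 - x3) - y1 mod 43 = 16 * (3 - 35) - 5 = 42

2P = (35, 42)


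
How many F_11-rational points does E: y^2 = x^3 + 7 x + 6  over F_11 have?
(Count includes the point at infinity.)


For each x in F_11, count y with y^2 = x^3 + 7 x + 6 mod 11:
  x = 1: RHS = 3, y in [5, 6]  -> 2 point(s)
  x = 5: RHS = 1, y in [1, 10]  -> 2 point(s)
  x = 6: RHS = 0, y in [0]  -> 1 point(s)
  x = 10: RHS = 9, y in [3, 8]  -> 2 point(s)
Affine points: 7. Add the point at infinity: total = 8.

#E(F_11) = 8


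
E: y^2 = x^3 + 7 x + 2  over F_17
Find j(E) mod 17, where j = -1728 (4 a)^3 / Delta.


Delta = -16(4 a^3 + 27 b^2) mod 17 = 1
-1728 * (4 a)^3 = -1728 * (4*7)^3 mod 17 = 13
j = 13 * 1^(-1) mod 17 = 13

j = 13 (mod 17)


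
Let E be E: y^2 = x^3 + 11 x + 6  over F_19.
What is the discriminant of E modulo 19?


4 a^3 + 27 b^2 = 4*11^3 + 27*6^2 = 5324 + 972 = 6296
Delta = -16 * (6296) = -100736
Delta mod 19 = 2

Delta = 2 (mod 19)


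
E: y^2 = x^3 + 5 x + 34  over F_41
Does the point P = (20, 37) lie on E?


Check whether y^2 = x^3 + 5 x + 34 (mod 41) for (x, y) = (20, 37).
LHS: y^2 = 37^2 mod 41 = 16
RHS: x^3 + 5 x + 34 = 20^3 + 5*20 + 34 mod 41 = 16
LHS = RHS

Yes, on the curve


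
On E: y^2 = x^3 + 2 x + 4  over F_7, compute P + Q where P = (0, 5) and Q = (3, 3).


P != Q, so use the chord formula.
s = (y2 - y1) / (x2 - x1) = (5) / (3) mod 7 = 4
x3 = s^2 - x1 - x2 mod 7 = 4^2 - 0 - 3 = 6
y3 = s (x1 - x3) - y1 mod 7 = 4 * (0 - 6) - 5 = 6

P + Q = (6, 6)


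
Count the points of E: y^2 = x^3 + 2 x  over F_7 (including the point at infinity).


For each x in F_7, count y with y^2 = x^3 + 2 x + 0 mod 7:
  x = 0: RHS = 0, y in [0]  -> 1 point(s)
  x = 4: RHS = 2, y in [3, 4]  -> 2 point(s)
  x = 5: RHS = 2, y in [3, 4]  -> 2 point(s)
  x = 6: RHS = 4, y in [2, 5]  -> 2 point(s)
Affine points: 7. Add the point at infinity: total = 8.

#E(F_7) = 8


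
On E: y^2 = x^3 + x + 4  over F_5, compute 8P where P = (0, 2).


k = 8 = 1000_2 (binary, LSB first: 0001)
Double-and-add from P = (0, 2):
  bit 0 = 0: acc unchanged = O
  bit 1 = 0: acc unchanged = O
  bit 2 = 0: acc unchanged = O
  bit 3 = 1: acc = O + (0, 3) = (0, 3)

8P = (0, 3)


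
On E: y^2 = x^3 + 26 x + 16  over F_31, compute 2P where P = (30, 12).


Doubling: s = (3 x1^2 + a) / (2 y1)
s = (3*30^2 + 26) / (2*12) mod 31 = 18
x3 = s^2 - 2 x1 mod 31 = 18^2 - 2*30 = 16
y3 = s (x1 - x3) - y1 mod 31 = 18 * (30 - 16) - 12 = 23

2P = (16, 23)


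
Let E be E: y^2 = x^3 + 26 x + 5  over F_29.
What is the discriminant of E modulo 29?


4 a^3 + 27 b^2 = 4*26^3 + 27*5^2 = 70304 + 675 = 70979
Delta = -16 * (70979) = -1135664
Delta mod 29 = 5

Delta = 5 (mod 29)


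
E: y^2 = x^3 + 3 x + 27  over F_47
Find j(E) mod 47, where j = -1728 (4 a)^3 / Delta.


Delta = -16(4 a^3 + 27 b^2) mod 47 = 30
-1728 * (4 a)^3 = -1728 * (4*3)^3 mod 47 = 20
j = 20 * 30^(-1) mod 47 = 32

j = 32 (mod 47)


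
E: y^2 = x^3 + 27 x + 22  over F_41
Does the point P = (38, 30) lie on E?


Check whether y^2 = x^3 + 27 x + 22 (mod 41) for (x, y) = (38, 30).
LHS: y^2 = 30^2 mod 41 = 39
RHS: x^3 + 27 x + 22 = 38^3 + 27*38 + 22 mod 41 = 37
LHS != RHS

No, not on the curve


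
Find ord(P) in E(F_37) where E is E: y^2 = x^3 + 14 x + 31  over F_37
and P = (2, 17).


Compute successive multiples of P until we hit O:
  1P = (2, 17)
  2P = (30, 16)
  3P = (21, 22)
  4P = (3, 10)
  5P = (7, 18)
  6P = (31, 29)
  7P = (34, 31)
  8P = (34, 6)
  ... (continuing to 15P)
  15P = O

ord(P) = 15


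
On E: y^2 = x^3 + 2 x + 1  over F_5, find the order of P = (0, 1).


Compute successive multiples of P until we hit O:
  1P = (0, 1)
  2P = (1, 3)
  3P = (3, 3)
  4P = (3, 2)
  5P = (1, 2)
  6P = (0, 4)
  7P = O

ord(P) = 7


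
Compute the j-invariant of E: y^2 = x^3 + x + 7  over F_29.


Delta = -16(4 a^3 + 27 b^2) mod 29 = 25
-1728 * (4 a)^3 = -1728 * (4*1)^3 mod 29 = 14
j = 14 * 25^(-1) mod 29 = 11

j = 11 (mod 29)


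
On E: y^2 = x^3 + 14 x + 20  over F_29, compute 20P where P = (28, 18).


k = 20 = 10100_2 (binary, LSB first: 00101)
Double-and-add from P = (28, 18):
  bit 0 = 0: acc unchanged = O
  bit 1 = 0: acc unchanged = O
  bit 2 = 1: acc = O + (6, 28) = (6, 28)
  bit 3 = 0: acc unchanged = (6, 28)
  bit 4 = 1: acc = (6, 28) + (10, 0) = (4, 16)

20P = (4, 16)


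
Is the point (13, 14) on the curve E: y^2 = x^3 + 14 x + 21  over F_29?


Check whether y^2 = x^3 + 14 x + 21 (mod 29) for (x, y) = (13, 14).
LHS: y^2 = 14^2 mod 29 = 22
RHS: x^3 + 14 x + 21 = 13^3 + 14*13 + 21 mod 29 = 22
LHS = RHS

Yes, on the curve


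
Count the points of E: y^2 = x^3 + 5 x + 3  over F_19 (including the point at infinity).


For each x in F_19, count y with y^2 = x^3 + 5 x + 3 mod 19:
  x = 1: RHS = 9, y in [3, 16]  -> 2 point(s)
  x = 3: RHS = 7, y in [8, 11]  -> 2 point(s)
  x = 4: RHS = 11, y in [7, 12]  -> 2 point(s)
  x = 5: RHS = 1, y in [1, 18]  -> 2 point(s)
  x = 7: RHS = 1, y in [1, 18]  -> 2 point(s)
  x = 8: RHS = 4, y in [2, 17]  -> 2 point(s)
  x = 9: RHS = 17, y in [6, 13]  -> 2 point(s)
  x = 12: RHS = 5, y in [9, 10]  -> 2 point(s)
  x = 13: RHS = 4, y in [2, 17]  -> 2 point(s)
  x = 14: RHS = 5, y in [9, 10]  -> 2 point(s)
  x = 17: RHS = 4, y in [2, 17]  -> 2 point(s)
  x = 18: RHS = 16, y in [4, 15]  -> 2 point(s)
Affine points: 24. Add the point at infinity: total = 25.

#E(F_19) = 25


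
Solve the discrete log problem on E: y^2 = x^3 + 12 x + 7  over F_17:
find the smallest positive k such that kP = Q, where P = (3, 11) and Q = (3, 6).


Enumerate multiples of P until we hit Q = (3, 6):
  1P = (3, 11)
  2P = (12, 14)
  3P = (4, 0)
  4P = (12, 3)
  5P = (3, 6)
Match found at i = 5.

k = 5


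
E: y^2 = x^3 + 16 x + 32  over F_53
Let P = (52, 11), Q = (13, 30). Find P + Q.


P != Q, so use the chord formula.
s = (y2 - y1) / (x2 - x1) = (19) / (14) mod 53 = 43
x3 = s^2 - x1 - x2 mod 53 = 43^2 - 52 - 13 = 35
y3 = s (x1 - x3) - y1 mod 53 = 43 * (52 - 35) - 11 = 31

P + Q = (35, 31)


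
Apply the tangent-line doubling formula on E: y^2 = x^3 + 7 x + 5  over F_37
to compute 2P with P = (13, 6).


Doubling: s = (3 x1^2 + a) / (2 y1)
s = (3*13^2 + 7) / (2*6) mod 37 = 12
x3 = s^2 - 2 x1 mod 37 = 12^2 - 2*13 = 7
y3 = s (x1 - x3) - y1 mod 37 = 12 * (13 - 7) - 6 = 29

2P = (7, 29)


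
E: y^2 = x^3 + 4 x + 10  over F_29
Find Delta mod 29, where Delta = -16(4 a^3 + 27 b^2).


4 a^3 + 27 b^2 = 4*4^3 + 27*10^2 = 256 + 2700 = 2956
Delta = -16 * (2956) = -47296
Delta mod 29 = 3

Delta = 3 (mod 29)


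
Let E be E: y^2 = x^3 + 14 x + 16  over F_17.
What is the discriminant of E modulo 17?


4 a^3 + 27 b^2 = 4*14^3 + 27*16^2 = 10976 + 6912 = 17888
Delta = -16 * (17888) = -286208
Delta mod 17 = 4

Delta = 4 (mod 17)


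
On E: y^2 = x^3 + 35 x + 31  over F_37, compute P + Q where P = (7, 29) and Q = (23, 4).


P != Q, so use the chord formula.
s = (y2 - y1) / (x2 - x1) = (12) / (16) mod 37 = 10
x3 = s^2 - x1 - x2 mod 37 = 10^2 - 7 - 23 = 33
y3 = s (x1 - x3) - y1 mod 37 = 10 * (7 - 33) - 29 = 7

P + Q = (33, 7)


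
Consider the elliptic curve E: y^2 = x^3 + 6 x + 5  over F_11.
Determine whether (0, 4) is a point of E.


Check whether y^2 = x^3 + 6 x + 5 (mod 11) for (x, y) = (0, 4).
LHS: y^2 = 4^2 mod 11 = 5
RHS: x^3 + 6 x + 5 = 0^3 + 6*0 + 5 mod 11 = 5
LHS = RHS

Yes, on the curve


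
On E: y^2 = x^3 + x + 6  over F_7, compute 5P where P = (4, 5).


k = 5 = 101_2 (binary, LSB first: 101)
Double-and-add from P = (4, 5):
  bit 0 = 1: acc = O + (4, 5) = (4, 5)
  bit 1 = 0: acc unchanged = (4, 5)
  bit 2 = 1: acc = (4, 5) + (3, 1) = (2, 3)

5P = (2, 3)


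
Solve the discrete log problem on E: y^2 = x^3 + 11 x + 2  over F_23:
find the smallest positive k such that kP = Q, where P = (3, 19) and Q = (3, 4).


Enumerate multiples of P until we hit Q = (3, 4):
  1P = (3, 19)
  2P = (18, 12)
  3P = (6, 10)
  4P = (0, 18)
  5P = (15, 0)
  6P = (0, 5)
  7P = (6, 13)
  8P = (18, 11)
  9P = (3, 4)
Match found at i = 9.

k = 9


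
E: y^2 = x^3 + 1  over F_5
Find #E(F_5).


For each x in F_5, count y with y^2 = x^3 + 0 x + 1 mod 5:
  x = 0: RHS = 1, y in [1, 4]  -> 2 point(s)
  x = 2: RHS = 4, y in [2, 3]  -> 2 point(s)
  x = 4: RHS = 0, y in [0]  -> 1 point(s)
Affine points: 5. Add the point at infinity: total = 6.

#E(F_5) = 6


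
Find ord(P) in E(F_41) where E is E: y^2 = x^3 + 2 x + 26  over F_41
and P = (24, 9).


Compute successive multiples of P until we hit O:
  1P = (24, 9)
  2P = (18, 21)
  3P = (3, 31)
  4P = (23, 29)
  5P = (25, 11)
  6P = (37, 6)
  7P = (31, 21)
  8P = (4, 37)
  ... (continuing to 33P)
  33P = O

ord(P) = 33


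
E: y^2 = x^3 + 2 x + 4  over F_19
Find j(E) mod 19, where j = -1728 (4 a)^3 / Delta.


Delta = -16(4 a^3 + 27 b^2) mod 19 = 5
-1728 * (4 a)^3 = -1728 * (4*2)^3 mod 19 = 18
j = 18 * 5^(-1) mod 19 = 15

j = 15 (mod 19)


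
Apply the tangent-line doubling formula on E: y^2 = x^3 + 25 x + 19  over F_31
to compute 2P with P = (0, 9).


Doubling: s = (3 x1^2 + a) / (2 y1)
s = (3*0^2 + 25) / (2*9) mod 31 = 10
x3 = s^2 - 2 x1 mod 31 = 10^2 - 2*0 = 7
y3 = s (x1 - x3) - y1 mod 31 = 10 * (0 - 7) - 9 = 14

2P = (7, 14)


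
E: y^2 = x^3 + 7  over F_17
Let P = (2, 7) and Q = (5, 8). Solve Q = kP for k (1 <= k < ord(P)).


Enumerate multiples of P until we hit Q = (5, 8):
  1P = (2, 7)
  2P = (12, 16)
  3P = (5, 9)
  4P = (1, 5)
  5P = (1, 12)
  6P = (5, 8)
Match found at i = 6.

k = 6


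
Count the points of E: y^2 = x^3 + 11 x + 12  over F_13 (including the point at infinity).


For each x in F_13, count y with y^2 = x^3 + 11 x + 12 mod 13:
  x = 0: RHS = 12, y in [5, 8]  -> 2 point(s)
  x = 2: RHS = 3, y in [4, 9]  -> 2 point(s)
  x = 4: RHS = 3, y in [4, 9]  -> 2 point(s)
  x = 5: RHS = 10, y in [6, 7]  -> 2 point(s)
  x = 7: RHS = 3, y in [4, 9]  -> 2 point(s)
  x = 8: RHS = 1, y in [1, 12]  -> 2 point(s)
  x = 10: RHS = 4, y in [2, 11]  -> 2 point(s)
  x = 12: RHS = 0, y in [0]  -> 1 point(s)
Affine points: 15. Add the point at infinity: total = 16.

#E(F_13) = 16


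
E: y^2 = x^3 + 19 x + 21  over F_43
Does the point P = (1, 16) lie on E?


Check whether y^2 = x^3 + 19 x + 21 (mod 43) for (x, y) = (1, 16).
LHS: y^2 = 16^2 mod 43 = 41
RHS: x^3 + 19 x + 21 = 1^3 + 19*1 + 21 mod 43 = 41
LHS = RHS

Yes, on the curve


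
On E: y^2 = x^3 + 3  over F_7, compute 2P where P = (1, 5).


Doubling: s = (3 x1^2 + a) / (2 y1)
s = (3*1^2 + 0) / (2*5) mod 7 = 1
x3 = s^2 - 2 x1 mod 7 = 1^2 - 2*1 = 6
y3 = s (x1 - x3) - y1 mod 7 = 1 * (1 - 6) - 5 = 4

2P = (6, 4)


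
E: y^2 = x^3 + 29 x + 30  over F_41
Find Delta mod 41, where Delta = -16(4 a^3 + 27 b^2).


4 a^3 + 27 b^2 = 4*29^3 + 27*30^2 = 97556 + 24300 = 121856
Delta = -16 * (121856) = -1949696
Delta mod 41 = 18

Delta = 18 (mod 41)


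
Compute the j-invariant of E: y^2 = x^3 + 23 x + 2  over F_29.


Delta = -16(4 a^3 + 27 b^2) mod 29 = 3
-1728 * (4 a)^3 = -1728 * (4*23)^3 mod 29 = 21
j = 21 * 3^(-1) mod 29 = 7

j = 7 (mod 29)


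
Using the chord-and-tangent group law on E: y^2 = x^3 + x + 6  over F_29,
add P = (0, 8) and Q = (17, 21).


P != Q, so use the chord formula.
s = (y2 - y1) / (x2 - x1) = (13) / (17) mod 29 = 11
x3 = s^2 - x1 - x2 mod 29 = 11^2 - 0 - 17 = 17
y3 = s (x1 - x3) - y1 mod 29 = 11 * (0 - 17) - 8 = 8

P + Q = (17, 8)


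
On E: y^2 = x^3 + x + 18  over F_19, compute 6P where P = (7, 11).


k = 6 = 110_2 (binary, LSB first: 011)
Double-and-add from P = (7, 11):
  bit 0 = 0: acc unchanged = O
  bit 1 = 1: acc = O + (11, 7) = (11, 7)
  bit 2 = 1: acc = (11, 7) + (8, 14) = (16, 11)

6P = (16, 11)


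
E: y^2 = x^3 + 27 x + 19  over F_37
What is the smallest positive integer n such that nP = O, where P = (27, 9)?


Compute successive multiples of P until we hit O:
  1P = (27, 9)
  2P = (16, 12)
  3P = (6, 29)
  4P = (31, 23)
  5P = (19, 19)
  6P = (18, 26)
  7P = (28, 34)
  8P = (15, 32)
  ... (continuing to 37P)
  37P = O

ord(P) = 37


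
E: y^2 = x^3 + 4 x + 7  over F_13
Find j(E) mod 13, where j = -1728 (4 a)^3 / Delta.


Delta = -16(4 a^3 + 27 b^2) mod 13 = 8
-1728 * (4 a)^3 = -1728 * (4*4)^3 mod 13 = 1
j = 1 * 8^(-1) mod 13 = 5

j = 5 (mod 13)


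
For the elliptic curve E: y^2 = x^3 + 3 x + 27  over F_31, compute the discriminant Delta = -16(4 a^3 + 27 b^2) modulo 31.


4 a^3 + 27 b^2 = 4*3^3 + 27*27^2 = 108 + 19683 = 19791
Delta = -16 * (19791) = -316656
Delta mod 31 = 9

Delta = 9 (mod 31)


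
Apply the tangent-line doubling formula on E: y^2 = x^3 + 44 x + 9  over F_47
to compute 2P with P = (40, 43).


Doubling: s = (3 x1^2 + a) / (2 y1)
s = (3*40^2 + 44) / (2*43) mod 47 = 29
x3 = s^2 - 2 x1 mod 47 = 29^2 - 2*40 = 9
y3 = s (x1 - x3) - y1 mod 47 = 29 * (40 - 9) - 43 = 10

2P = (9, 10)


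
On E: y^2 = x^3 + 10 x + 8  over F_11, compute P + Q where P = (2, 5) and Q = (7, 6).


P != Q, so use the chord formula.
s = (y2 - y1) / (x2 - x1) = (1) / (5) mod 11 = 9
x3 = s^2 - x1 - x2 mod 11 = 9^2 - 2 - 7 = 6
y3 = s (x1 - x3) - y1 mod 11 = 9 * (2 - 6) - 5 = 3

P + Q = (6, 3)


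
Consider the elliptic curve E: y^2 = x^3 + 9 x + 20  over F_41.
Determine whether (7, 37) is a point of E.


Check whether y^2 = x^3 + 9 x + 20 (mod 41) for (x, y) = (7, 37).
LHS: y^2 = 37^2 mod 41 = 16
RHS: x^3 + 9 x + 20 = 7^3 + 9*7 + 20 mod 41 = 16
LHS = RHS

Yes, on the curve


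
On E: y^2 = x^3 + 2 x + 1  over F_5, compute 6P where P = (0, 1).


k = 6 = 110_2 (binary, LSB first: 011)
Double-and-add from P = (0, 1):
  bit 0 = 0: acc unchanged = O
  bit 1 = 1: acc = O + (1, 3) = (1, 3)
  bit 2 = 1: acc = (1, 3) + (3, 2) = (0, 4)

6P = (0, 4)


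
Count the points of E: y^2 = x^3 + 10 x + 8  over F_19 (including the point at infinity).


For each x in F_19, count y with y^2 = x^3 + 10 x + 8 mod 19:
  x = 1: RHS = 0, y in [0]  -> 1 point(s)
  x = 2: RHS = 17, y in [6, 13]  -> 2 point(s)
  x = 4: RHS = 17, y in [6, 13]  -> 2 point(s)
  x = 8: RHS = 11, y in [7, 12]  -> 2 point(s)
  x = 10: RHS = 6, y in [5, 14]  -> 2 point(s)
  x = 11: RHS = 5, y in [9, 10]  -> 2 point(s)
  x = 13: RHS = 17, y in [6, 13]  -> 2 point(s)
  x = 14: RHS = 4, y in [2, 17]  -> 2 point(s)
  x = 18: RHS = 16, y in [4, 15]  -> 2 point(s)
Affine points: 17. Add the point at infinity: total = 18.

#E(F_19) = 18


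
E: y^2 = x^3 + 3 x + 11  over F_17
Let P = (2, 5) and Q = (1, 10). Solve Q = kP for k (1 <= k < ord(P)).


Enumerate multiples of P until we hit Q = (1, 10):
  1P = (2, 5)
  2P = (11, 7)
  3P = (3, 8)
  4P = (4, 6)
  5P = (7, 1)
  6P = (10, 15)
  7P = (14, 14)
  8P = (9, 11)
  9P = (5, 7)
  10P = (1, 7)
  11P = (1, 10)
Match found at i = 11.

k = 11


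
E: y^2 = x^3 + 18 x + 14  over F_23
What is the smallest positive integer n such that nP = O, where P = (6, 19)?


Compute successive multiples of P until we hit O:
  1P = (6, 19)
  2P = (19, 19)
  3P = (21, 4)
  4P = (20, 18)
  5P = (22, 15)
  6P = (8, 16)
  7P = (17, 9)
  8P = (9, 13)
  ... (continuing to 32P)
  32P = O

ord(P) = 32


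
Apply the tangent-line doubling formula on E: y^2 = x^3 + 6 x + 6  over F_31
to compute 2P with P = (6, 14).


Doubling: s = (3 x1^2 + a) / (2 y1)
s = (3*6^2 + 6) / (2*14) mod 31 = 24
x3 = s^2 - 2 x1 mod 31 = 24^2 - 2*6 = 6
y3 = s (x1 - x3) - y1 mod 31 = 24 * (6 - 6) - 14 = 17

2P = (6, 17)


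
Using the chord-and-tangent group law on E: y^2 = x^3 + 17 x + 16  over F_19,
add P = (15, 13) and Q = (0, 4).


P != Q, so use the chord formula.
s = (y2 - y1) / (x2 - x1) = (10) / (4) mod 19 = 12
x3 = s^2 - x1 - x2 mod 19 = 12^2 - 15 - 0 = 15
y3 = s (x1 - x3) - y1 mod 19 = 12 * (15 - 15) - 13 = 6

P + Q = (15, 6)


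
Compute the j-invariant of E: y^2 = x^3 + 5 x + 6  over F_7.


Delta = -16(4 a^3 + 27 b^2) mod 7 = 3
-1728 * (4 a)^3 = -1728 * (4*5)^3 mod 7 = 6
j = 6 * 3^(-1) mod 7 = 2

j = 2 (mod 7)


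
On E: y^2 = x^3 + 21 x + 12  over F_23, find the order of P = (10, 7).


Compute successive multiples of P until we hit O:
  1P = (10, 7)
  2P = (5, 14)
  3P = (21, 13)
  4P = (21, 10)
  5P = (5, 9)
  6P = (10, 16)
  7P = O

ord(P) = 7


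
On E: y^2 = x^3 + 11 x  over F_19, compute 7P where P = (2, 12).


k = 7 = 111_2 (binary, LSB first: 111)
Double-and-add from P = (2, 12):
  bit 0 = 1: acc = O + (2, 12) = (2, 12)
  bit 1 = 1: acc = (2, 12) + (5, 16) = (18, 11)
  bit 2 = 1: acc = (18, 11) + (16, 15) = (8, 7)

7P = (8, 7)


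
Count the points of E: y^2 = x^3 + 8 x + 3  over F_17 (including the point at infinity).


For each x in F_17, count y with y^2 = x^3 + 8 x + 3 mod 17:
  x = 5: RHS = 15, y in [7, 10]  -> 2 point(s)
  x = 8: RHS = 1, y in [1, 16]  -> 2 point(s)
  x = 12: RHS = 8, y in [5, 12]  -> 2 point(s)
  x = 13: RHS = 9, y in [3, 14]  -> 2 point(s)
  x = 15: RHS = 13, y in [8, 9]  -> 2 point(s)
Affine points: 10. Add the point at infinity: total = 11.

#E(F_17) = 11


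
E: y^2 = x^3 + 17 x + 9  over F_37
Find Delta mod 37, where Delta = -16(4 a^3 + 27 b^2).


4 a^3 + 27 b^2 = 4*17^3 + 27*9^2 = 19652 + 2187 = 21839
Delta = -16 * (21839) = -349424
Delta mod 37 = 4

Delta = 4 (mod 37)


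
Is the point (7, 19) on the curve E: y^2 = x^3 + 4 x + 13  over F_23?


Check whether y^2 = x^3 + 4 x + 13 (mod 23) for (x, y) = (7, 19).
LHS: y^2 = 19^2 mod 23 = 16
RHS: x^3 + 4 x + 13 = 7^3 + 4*7 + 13 mod 23 = 16
LHS = RHS

Yes, on the curve
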